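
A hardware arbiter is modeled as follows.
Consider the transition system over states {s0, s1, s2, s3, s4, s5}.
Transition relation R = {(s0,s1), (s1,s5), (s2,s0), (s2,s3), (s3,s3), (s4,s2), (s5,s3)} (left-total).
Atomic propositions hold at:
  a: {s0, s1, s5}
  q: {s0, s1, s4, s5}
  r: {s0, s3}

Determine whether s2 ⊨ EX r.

Sat(EX r) = {s : some successor in {s0, s3}} = {s2, s3, s5}
s2 ∈ Sat(EX r) = {s2, s3, s5}, so the formula holds at s2.

Yes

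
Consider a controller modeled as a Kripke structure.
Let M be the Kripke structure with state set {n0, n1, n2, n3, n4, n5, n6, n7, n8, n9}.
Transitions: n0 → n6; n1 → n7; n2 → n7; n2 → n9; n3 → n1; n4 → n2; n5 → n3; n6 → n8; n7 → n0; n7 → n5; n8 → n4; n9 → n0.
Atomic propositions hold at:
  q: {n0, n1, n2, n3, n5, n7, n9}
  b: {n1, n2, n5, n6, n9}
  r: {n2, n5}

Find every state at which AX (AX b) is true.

{n5, n8, n9}

Sat(AX b) = {s : every successor in {n1, n2, n5, n6, n9}} = {n0, n3, n4}
Sat(AX (AX b)) = {s : every successor in {n0, n3, n4}} = {n5, n8, n9}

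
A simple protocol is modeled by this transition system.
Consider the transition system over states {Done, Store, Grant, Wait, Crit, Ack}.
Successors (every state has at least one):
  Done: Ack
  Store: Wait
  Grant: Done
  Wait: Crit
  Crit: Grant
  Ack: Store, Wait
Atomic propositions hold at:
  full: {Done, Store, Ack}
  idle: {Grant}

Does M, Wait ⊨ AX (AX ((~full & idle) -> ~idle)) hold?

Sat(~full) = {Grant, Wait, Crit}
Sat(~full & idle) = {Grant}
Sat(~idle) = {Done, Store, Wait, Crit, Ack}
Sat((~full & idle) -> ~idle) = {Done, Store, Wait, Crit, Ack}
Sat(AX ((~full & idle) -> ~idle)) = {s : every successor in {Done, Store, Wait, Crit, Ack}} = {Done, Store, Grant, Wait, Ack}
Sat(AX (AX ((~full & idle) -> ~idle))) = {s : every successor in {Done, Store, Grant, Wait, Ack}} = {Done, Store, Grant, Crit, Ack}
Wait ∉ Sat(AX (AX ((~full & idle) -> ~idle))) = {Done, Store, Grant, Crit, Ack}, so the formula does not hold at Wait.

No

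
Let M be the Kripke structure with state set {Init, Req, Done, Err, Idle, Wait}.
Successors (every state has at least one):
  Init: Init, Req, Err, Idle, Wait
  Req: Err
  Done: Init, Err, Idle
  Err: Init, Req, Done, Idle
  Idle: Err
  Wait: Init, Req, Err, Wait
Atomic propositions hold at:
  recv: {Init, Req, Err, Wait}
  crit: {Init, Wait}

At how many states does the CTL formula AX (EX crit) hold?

2

Sat(EX crit) = {s : some successor in {Init, Wait}} = {Init, Done, Err, Wait}
Sat(AX (EX crit)) = {s : every successor in {Init, Done, Err, Wait}} = {Req, Idle}
|Sat(AX (EX crit))| = |{Req, Idle}| = 2.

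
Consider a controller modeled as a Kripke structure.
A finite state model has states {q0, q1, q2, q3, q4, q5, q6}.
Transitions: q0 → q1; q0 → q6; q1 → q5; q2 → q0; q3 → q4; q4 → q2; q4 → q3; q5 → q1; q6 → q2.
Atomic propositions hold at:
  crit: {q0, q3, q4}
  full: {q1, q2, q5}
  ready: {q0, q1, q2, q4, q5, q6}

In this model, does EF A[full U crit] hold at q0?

A[full U crit]: least fixpoint, start Z0 = Sat(crit) = {q0, q3, q4}, add states in Sat(full) with every successor in Z. Z1 = {q0, q2, q3, q4}; fixed.
Sat(A[full U crit]) = {q0, q2, q3, q4}
EF A[full U crit]: least fixpoint, start Z0 = {q0, q2, q3, q4}, add states with some successor in Z. Z1 = {q0, q2, q3, q4, q6}; fixed.
Sat(EF A[full U crit]) = {q0, q2, q3, q4, q6}
q0 ∈ Sat(EF A[full U crit]) = {q0, q2, q3, q4, q6}, so the formula holds at q0.

Yes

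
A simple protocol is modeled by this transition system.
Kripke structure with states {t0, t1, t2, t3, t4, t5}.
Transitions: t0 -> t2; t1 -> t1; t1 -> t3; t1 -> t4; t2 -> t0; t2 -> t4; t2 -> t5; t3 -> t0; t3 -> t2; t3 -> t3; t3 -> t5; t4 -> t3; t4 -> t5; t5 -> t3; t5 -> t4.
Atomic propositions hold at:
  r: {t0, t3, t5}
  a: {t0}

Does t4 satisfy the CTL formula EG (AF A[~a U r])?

Yes

Sat(~a) = {t1, t2, t3, t4, t5}
A[~a U r]: least fixpoint, start Z0 = Sat(r) = {t0, t3, t5}, add states in Sat(~a) with every successor in Z. Z1 = {t0, t3, t4, t5}; Z2 = {t0, t2, t3, t4, t5}; fixed.
Sat(A[~a U r]) = {t0, t2, t3, t4, t5}
AF A[~a U r]: least fixpoint, start Z0 = {t0, t2, t3, t4, t5}, add states with every successor in Z. Already a fixed point.
Sat(AF A[~a U r]) = {t0, t2, t3, t4, t5}
EG (AF A[~a U r]): greatest fixpoint, start Z0 = {t0, t2, t3, t4, t5}, keep only states in Sat with some successor in Z. Already a fixed point.
Sat(EG (AF A[~a U r])) = {t0, t2, t3, t4, t5}
t4 ∈ Sat(EG (AF A[~a U r])) = {t0, t2, t3, t4, t5}, so the formula holds at t4.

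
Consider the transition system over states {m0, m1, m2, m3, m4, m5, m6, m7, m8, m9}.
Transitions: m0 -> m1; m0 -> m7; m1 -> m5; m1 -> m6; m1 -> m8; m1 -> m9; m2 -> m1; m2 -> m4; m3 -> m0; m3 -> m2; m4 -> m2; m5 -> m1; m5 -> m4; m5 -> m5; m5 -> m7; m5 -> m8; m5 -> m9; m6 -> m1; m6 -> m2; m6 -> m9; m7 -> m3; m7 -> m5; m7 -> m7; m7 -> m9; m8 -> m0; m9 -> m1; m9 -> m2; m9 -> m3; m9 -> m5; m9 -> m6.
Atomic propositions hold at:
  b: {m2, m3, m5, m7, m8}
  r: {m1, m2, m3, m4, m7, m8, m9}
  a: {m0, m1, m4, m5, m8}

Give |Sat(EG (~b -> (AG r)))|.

2

Sat(~b) = {m0, m1, m4, m6, m9}
AG r: greatest fixpoint, start Z0 = {m1, m2, m3, m4, m7, m8, m9}, keep only states in Sat with every successor in Z. Z1 = {m2, m4}; Z2 = {m4}; Z3 = ∅; fixed.
Sat(AG r) = ∅
Sat(~b -> (AG r)) = {m2, m3, m5, m7, m8}
EG (~b -> (AG r)): greatest fixpoint, start Z0 = {m2, m3, m5, m7, m8}, keep only states in Sat with some successor in Z. Z1 = {m3, m5, m7}; Z2 = {m5, m7}; fixed.
Sat(EG (~b -> (AG r))) = {m5, m7}
|Sat(EG (~b -> (AG r)))| = |{m5, m7}| = 2.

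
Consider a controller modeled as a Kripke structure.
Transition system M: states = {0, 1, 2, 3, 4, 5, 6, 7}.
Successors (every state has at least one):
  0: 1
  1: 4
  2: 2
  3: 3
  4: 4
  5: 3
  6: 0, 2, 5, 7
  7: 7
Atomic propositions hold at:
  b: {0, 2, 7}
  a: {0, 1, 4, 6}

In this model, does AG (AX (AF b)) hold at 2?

Yes

AF b: least fixpoint, start Z0 = {0, 2, 7}, add states with every successor in Z. Already a fixed point.
Sat(AF b) = {0, 2, 7}
Sat(AX (AF b)) = {s : every successor in {0, 2, 7}} = {2, 7}
AG (AX (AF b)): greatest fixpoint, start Z0 = {2, 7}, keep only states in Sat with every successor in Z. Already a fixed point.
Sat(AG (AX (AF b))) = {2, 7}
2 ∈ Sat(AG (AX (AF b))) = {2, 7}, so the formula holds at 2.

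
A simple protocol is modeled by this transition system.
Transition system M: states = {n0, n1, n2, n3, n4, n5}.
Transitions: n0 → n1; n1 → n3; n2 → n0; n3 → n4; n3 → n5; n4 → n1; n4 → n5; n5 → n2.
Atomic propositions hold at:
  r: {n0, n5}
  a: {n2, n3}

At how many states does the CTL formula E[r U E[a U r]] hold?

4

E[a U r]: least fixpoint, start Z0 = Sat(r) = {n0, n5}, add states in Sat(a) with some successor in Z. Z1 = {n0, n2, n3, n5}; fixed.
Sat(E[a U r]) = {n0, n2, n3, n5}
E[r U E[a U r]]: least fixpoint, start Z0 = Sat(E[a U r]) = {n0, n2, n3, n5}, add states in Sat(r) with some successor in Z. Already a fixed point.
Sat(E[r U E[a U r]]) = {n0, n2, n3, n5}
|Sat(E[r U E[a U r]])| = |{n0, n2, n3, n5}| = 4.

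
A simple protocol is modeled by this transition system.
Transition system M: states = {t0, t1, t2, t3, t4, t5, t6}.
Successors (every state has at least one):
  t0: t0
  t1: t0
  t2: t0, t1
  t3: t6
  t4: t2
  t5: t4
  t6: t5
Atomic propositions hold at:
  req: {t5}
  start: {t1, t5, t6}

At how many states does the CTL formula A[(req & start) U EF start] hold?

6

Sat(req & start) = {t5}
EF start: least fixpoint, start Z0 = {t1, t5, t6}, add states with some successor in Z. Z1 = {t1, t2, t3, t5, t6}; Z2 = {t1, t2, t3, t4, t5, t6}; fixed.
Sat(EF start) = {t1, t2, t3, t4, t5, t6}
A[(req & start) U EF start]: least fixpoint, start Z0 = Sat(EF start) = {t1, t2, t3, t4, t5, t6}, add states in Sat(req & start) with every successor in Z. Already a fixed point.
Sat(A[(req & start) U EF start]) = {t1, t2, t3, t4, t5, t6}
|Sat(A[(req & start) U EF start])| = |{t1, t2, t3, t4, t5, t6}| = 6.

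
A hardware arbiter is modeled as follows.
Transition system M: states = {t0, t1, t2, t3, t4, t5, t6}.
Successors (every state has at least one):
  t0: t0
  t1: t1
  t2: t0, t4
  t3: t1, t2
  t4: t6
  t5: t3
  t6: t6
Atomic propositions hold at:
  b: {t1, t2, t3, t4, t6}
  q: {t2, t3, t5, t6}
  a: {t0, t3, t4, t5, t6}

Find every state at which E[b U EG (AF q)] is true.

AF q: least fixpoint, start Z0 = {t2, t3, t5, t6}, add states with every successor in Z. Z1 = {t2, t3, t4, t5, t6}; fixed.
Sat(AF q) = {t2, t3, t4, t5, t6}
EG (AF q): greatest fixpoint, start Z0 = {t2, t3, t4, t5, t6}, keep only states in Sat with some successor in Z. Already a fixed point.
Sat(EG (AF q)) = {t2, t3, t4, t5, t6}
E[b U EG (AF q)]: least fixpoint, start Z0 = Sat(EG (AF q)) = {t2, t3, t4, t5, t6}, add states in Sat(b) with some successor in Z. Already a fixed point.
Sat(E[b U EG (AF q)]) = {t2, t3, t4, t5, t6}

{t2, t3, t4, t5, t6}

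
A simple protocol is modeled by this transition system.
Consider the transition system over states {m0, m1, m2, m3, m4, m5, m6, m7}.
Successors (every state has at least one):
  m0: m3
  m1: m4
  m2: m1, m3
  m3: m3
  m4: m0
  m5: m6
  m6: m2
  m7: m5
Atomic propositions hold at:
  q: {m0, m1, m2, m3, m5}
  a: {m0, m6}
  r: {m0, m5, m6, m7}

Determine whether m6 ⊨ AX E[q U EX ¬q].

Yes

Sat(¬q) = {m4, m6, m7}
Sat(EX ¬q) = {s : some successor in {m4, m6, m7}} = {m1, m5}
E[q U EX ¬q]: least fixpoint, start Z0 = Sat(EX ¬q) = {m1, m5}, add states in Sat(q) with some successor in Z. Z1 = {m1, m2, m5}; fixed.
Sat(E[q U EX ¬q]) = {m1, m2, m5}
Sat(AX E[q U EX ¬q]) = {s : every successor in {m1, m2, m5}} = {m6, m7}
m6 ∈ Sat(AX E[q U EX ¬q]) = {m6, m7}, so the formula holds at m6.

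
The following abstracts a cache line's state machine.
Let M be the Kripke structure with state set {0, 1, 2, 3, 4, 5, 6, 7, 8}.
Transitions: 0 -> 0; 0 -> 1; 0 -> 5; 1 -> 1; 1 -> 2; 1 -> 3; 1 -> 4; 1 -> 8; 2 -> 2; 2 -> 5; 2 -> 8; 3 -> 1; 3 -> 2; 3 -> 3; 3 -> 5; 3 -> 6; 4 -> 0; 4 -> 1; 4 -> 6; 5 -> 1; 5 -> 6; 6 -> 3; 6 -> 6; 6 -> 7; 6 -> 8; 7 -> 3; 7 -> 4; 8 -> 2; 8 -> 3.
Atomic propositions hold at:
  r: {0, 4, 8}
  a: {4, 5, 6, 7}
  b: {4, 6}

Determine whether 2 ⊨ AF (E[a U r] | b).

E[a U r]: least fixpoint, start Z0 = Sat(r) = {0, 4, 8}, add states in Sat(a) with some successor in Z. Z1 = {0, 4, 6, 7, 8}; Z2 = {0, 4, 5, 6, 7, 8}; fixed.
Sat(E[a U r]) = {0, 4, 5, 6, 7, 8}
Sat(E[a U r] | b) = {0, 4, 5, 6, 7, 8}
AF (E[a U r] | b): least fixpoint, start Z0 = {0, 4, 5, 6, 7, 8}, add states with every successor in Z. Already a fixed point.
Sat(AF (E[a U r] | b)) = {0, 4, 5, 6, 7, 8}
2 ∉ Sat(AF (E[a U r] | b)) = {0, 4, 5, 6, 7, 8}, so the formula does not hold at 2.

No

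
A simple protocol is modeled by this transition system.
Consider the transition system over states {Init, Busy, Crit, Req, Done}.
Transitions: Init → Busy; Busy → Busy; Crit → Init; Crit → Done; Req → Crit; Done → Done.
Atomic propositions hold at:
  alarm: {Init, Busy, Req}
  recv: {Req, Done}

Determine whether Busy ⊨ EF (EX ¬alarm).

No

Sat(¬alarm) = {Crit, Done}
Sat(EX ¬alarm) = {s : some successor in {Crit, Done}} = {Crit, Req, Done}
EF (EX ¬alarm): least fixpoint, start Z0 = {Crit, Req, Done}, add states with some successor in Z. Already a fixed point.
Sat(EF (EX ¬alarm)) = {Crit, Req, Done}
Busy ∉ Sat(EF (EX ¬alarm)) = {Crit, Req, Done}, so the formula does not hold at Busy.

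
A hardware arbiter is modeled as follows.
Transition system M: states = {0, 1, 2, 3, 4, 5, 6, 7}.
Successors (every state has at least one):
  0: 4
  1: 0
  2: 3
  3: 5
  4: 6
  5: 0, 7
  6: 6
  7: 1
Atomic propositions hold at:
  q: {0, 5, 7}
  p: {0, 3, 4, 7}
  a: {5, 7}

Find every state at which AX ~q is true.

Sat(~q) = {1, 2, 3, 4, 6}
Sat(AX ~q) = {s : every successor in {1, 2, 3, 4, 6}} = {0, 2, 4, 6, 7}

{0, 2, 4, 6, 7}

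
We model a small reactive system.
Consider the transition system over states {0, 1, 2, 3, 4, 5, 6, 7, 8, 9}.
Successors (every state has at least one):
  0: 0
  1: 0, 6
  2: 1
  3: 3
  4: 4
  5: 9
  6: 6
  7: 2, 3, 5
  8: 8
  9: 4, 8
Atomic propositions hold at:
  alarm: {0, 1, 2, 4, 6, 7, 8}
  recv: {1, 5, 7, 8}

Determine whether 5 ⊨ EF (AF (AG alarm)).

Yes

AG alarm: greatest fixpoint, start Z0 = {0, 1, 2, 4, 6, 7, 8}, keep only states in Sat with every successor in Z. Z1 = {0, 1, 2, 4, 6, 8}; fixed.
Sat(AG alarm) = {0, 1, 2, 4, 6, 8}
AF (AG alarm): least fixpoint, start Z0 = {0, 1, 2, 4, 6, 8}, add states with every successor in Z. Z1 = {0, 1, 2, 4, 6, 8, 9}; Z2 = {0, 1, 2, 4, 5, 6, 8, 9}; fixed.
Sat(AF (AG alarm)) = {0, 1, 2, 4, 5, 6, 8, 9}
EF (AF (AG alarm)): least fixpoint, start Z0 = {0, 1, 2, 4, 5, 6, 8, 9}, add states with some successor in Z. Z1 = {0, 1, 2, 4, 5, 6, 7, 8, 9}; fixed.
Sat(EF (AF (AG alarm))) = {0, 1, 2, 4, 5, 6, 7, 8, 9}
5 ∈ Sat(EF (AF (AG alarm))) = {0, 1, 2, 4, 5, 6, 7, 8, 9}, so the formula holds at 5.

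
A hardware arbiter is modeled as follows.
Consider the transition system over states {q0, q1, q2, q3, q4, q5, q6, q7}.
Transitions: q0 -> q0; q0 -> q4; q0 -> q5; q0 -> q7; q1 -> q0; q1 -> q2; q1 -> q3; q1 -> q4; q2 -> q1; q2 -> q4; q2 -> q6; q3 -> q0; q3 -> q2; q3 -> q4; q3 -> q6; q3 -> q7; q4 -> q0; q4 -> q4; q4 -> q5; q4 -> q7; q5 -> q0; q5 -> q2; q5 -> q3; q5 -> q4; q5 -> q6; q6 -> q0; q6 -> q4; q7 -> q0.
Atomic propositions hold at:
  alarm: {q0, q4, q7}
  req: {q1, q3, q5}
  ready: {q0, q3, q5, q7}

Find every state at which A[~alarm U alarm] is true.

Sat(~alarm) = {q1, q2, q3, q5, q6}
A[~alarm U alarm]: least fixpoint, start Z0 = Sat(alarm) = {q0, q4, q7}, add states in Sat(~alarm) with every successor in Z. Z1 = {q0, q4, q6, q7}; fixed.
Sat(A[~alarm U alarm]) = {q0, q4, q6, q7}

{q0, q4, q6, q7}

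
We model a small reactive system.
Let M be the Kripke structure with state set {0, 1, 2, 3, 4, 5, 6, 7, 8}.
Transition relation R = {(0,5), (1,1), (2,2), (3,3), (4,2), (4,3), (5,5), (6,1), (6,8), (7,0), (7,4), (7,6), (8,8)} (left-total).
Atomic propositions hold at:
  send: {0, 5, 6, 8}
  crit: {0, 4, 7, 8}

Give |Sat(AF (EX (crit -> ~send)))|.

8

Sat(~send) = {1, 2, 3, 4, 7}
Sat(crit -> ~send) = {1, 2, 3, 4, 5, 6, 7}
Sat(EX (crit -> ~send)) = {s : some successor in {1, 2, 3, 4, 5, 6, 7}} = {0, 1, 2, 3, 4, 5, 6, 7}
AF (EX (crit -> ~send)): least fixpoint, start Z0 = {0, 1, 2, 3, 4, 5, 6, 7}, add states with every successor in Z. Already a fixed point.
Sat(AF (EX (crit -> ~send))) = {0, 1, 2, 3, 4, 5, 6, 7}
|Sat(AF (EX (crit -> ~send)))| = |{0, 1, 2, 3, 4, 5, 6, 7}| = 8.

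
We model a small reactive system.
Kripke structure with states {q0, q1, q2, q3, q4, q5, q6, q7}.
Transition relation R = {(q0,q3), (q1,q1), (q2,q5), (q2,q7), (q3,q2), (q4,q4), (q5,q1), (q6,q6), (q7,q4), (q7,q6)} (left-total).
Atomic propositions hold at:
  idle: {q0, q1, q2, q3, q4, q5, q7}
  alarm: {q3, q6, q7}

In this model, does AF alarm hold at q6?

AF alarm: least fixpoint, start Z0 = {q3, q6, q7}, add states with every successor in Z. Z1 = {q0, q3, q6, q7}; fixed.
Sat(AF alarm) = {q0, q3, q6, q7}
q6 ∈ Sat(AF alarm) = {q0, q3, q6, q7}, so the formula holds at q6.

Yes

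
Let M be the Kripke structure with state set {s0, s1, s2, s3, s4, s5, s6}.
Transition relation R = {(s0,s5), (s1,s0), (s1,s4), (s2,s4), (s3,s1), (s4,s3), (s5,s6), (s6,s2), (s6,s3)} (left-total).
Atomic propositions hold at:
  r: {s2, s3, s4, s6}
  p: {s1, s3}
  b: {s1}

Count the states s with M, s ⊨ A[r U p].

5

A[r U p]: least fixpoint, start Z0 = Sat(p) = {s1, s3}, add states in Sat(r) with every successor in Z. Z1 = {s1, s3, s4}; Z2 = {s1, s2, s3, s4}; Z3 = {s1, s2, s3, s4, s6}; fixed.
Sat(A[r U p]) = {s1, s2, s3, s4, s6}
|Sat(A[r U p])| = |{s1, s2, s3, s4, s6}| = 5.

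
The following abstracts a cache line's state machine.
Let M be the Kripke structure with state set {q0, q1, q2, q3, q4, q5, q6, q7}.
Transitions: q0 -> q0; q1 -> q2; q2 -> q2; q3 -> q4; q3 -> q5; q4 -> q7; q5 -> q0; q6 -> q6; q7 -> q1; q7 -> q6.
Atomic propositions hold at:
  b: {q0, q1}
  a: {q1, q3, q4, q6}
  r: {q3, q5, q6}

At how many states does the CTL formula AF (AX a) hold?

3

Sat(AX a) = {s : every successor in {q1, q3, q4, q6}} = {q6, q7}
AF (AX a): least fixpoint, start Z0 = {q6, q7}, add states with every successor in Z. Z1 = {q4, q6, q7}; fixed.
Sat(AF (AX a)) = {q4, q6, q7}
|Sat(AF (AX a))| = |{q4, q6, q7}| = 3.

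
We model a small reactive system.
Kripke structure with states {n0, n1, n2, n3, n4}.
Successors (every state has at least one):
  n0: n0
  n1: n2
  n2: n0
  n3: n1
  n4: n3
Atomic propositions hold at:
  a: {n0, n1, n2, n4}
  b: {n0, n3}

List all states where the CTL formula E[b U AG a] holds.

{n0, n1, n2, n3}

AG a: greatest fixpoint, start Z0 = {n0, n1, n2, n4}, keep only states in Sat with every successor in Z. Z1 = {n0, n1, n2}; fixed.
Sat(AG a) = {n0, n1, n2}
E[b U AG a]: least fixpoint, start Z0 = Sat(AG a) = {n0, n1, n2}, add states in Sat(b) with some successor in Z. Z1 = {n0, n1, n2, n3}; fixed.
Sat(E[b U AG a]) = {n0, n1, n2, n3}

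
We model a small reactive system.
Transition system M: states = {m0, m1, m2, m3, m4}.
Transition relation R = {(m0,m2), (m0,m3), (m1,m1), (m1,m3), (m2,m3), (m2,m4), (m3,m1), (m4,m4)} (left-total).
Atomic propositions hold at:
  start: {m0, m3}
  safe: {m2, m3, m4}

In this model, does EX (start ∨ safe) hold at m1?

Yes

Sat(start ∨ safe) = {m0, m2, m3, m4}
Sat(EX (start ∨ safe)) = {s : some successor in {m0, m2, m3, m4}} = {m0, m1, m2, m4}
m1 ∈ Sat(EX (start ∨ safe)) = {m0, m1, m2, m4}, so the formula holds at m1.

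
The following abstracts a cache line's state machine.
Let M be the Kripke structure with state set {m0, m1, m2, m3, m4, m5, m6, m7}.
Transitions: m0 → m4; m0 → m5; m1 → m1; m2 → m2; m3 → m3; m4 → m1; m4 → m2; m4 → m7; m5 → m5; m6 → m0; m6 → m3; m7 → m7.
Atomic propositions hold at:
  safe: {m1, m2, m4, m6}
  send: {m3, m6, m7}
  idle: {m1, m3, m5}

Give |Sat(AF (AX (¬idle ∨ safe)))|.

Sat(¬idle) = {m0, m2, m4, m6, m7}
Sat(¬idle ∨ safe) = {m0, m1, m2, m4, m6, m7}
Sat(AX (¬idle ∨ safe)) = {s : every successor in {m0, m1, m2, m4, m6, m7}} = {m1, m2, m4, m7}
AF (AX (¬idle ∨ safe)): least fixpoint, start Z0 = {m1, m2, m4, m7}, add states with every successor in Z. Already a fixed point.
Sat(AF (AX (¬idle ∨ safe))) = {m1, m2, m4, m7}
|Sat(AF (AX (¬idle ∨ safe)))| = |{m1, m2, m4, m7}| = 4.

4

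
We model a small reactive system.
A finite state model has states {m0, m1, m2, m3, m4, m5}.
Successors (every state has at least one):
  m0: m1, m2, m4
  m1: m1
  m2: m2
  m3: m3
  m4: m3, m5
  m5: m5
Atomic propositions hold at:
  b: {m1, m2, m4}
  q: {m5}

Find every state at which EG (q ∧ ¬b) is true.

{m5}

Sat(¬b) = {m0, m3, m5}
Sat(q ∧ ¬b) = {m5}
EG (q ∧ ¬b): greatest fixpoint, start Z0 = {m5}, keep only states in Sat with some successor in Z. Already a fixed point.
Sat(EG (q ∧ ¬b)) = {m5}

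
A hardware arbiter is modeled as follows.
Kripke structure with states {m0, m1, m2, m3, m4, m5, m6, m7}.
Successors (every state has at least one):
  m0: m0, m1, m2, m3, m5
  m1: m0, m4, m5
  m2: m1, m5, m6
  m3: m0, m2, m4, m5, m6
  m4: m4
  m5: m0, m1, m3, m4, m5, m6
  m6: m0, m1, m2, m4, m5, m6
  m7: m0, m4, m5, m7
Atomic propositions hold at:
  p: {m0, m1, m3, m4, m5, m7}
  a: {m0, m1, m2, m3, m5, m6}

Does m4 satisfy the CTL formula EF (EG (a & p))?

Sat(a & p) = {m0, m1, m3, m5}
EG (a & p): greatest fixpoint, start Z0 = {m0, m1, m3, m5}, keep only states in Sat with some successor in Z. Already a fixed point.
Sat(EG (a & p)) = {m0, m1, m3, m5}
EF (EG (a & p)): least fixpoint, start Z0 = {m0, m1, m3, m5}, add states with some successor in Z. Z1 = {m0, m1, m2, m3, m5, m6, m7}; fixed.
Sat(EF (EG (a & p))) = {m0, m1, m2, m3, m5, m6, m7}
m4 ∉ Sat(EF (EG (a & p))) = {m0, m1, m2, m3, m5, m6, m7}, so the formula does not hold at m4.

No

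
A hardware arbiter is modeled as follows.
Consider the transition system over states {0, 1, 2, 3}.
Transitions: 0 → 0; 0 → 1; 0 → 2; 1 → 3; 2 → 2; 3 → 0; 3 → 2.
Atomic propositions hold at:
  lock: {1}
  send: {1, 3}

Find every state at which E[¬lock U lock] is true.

Sat(¬lock) = {0, 2, 3}
E[¬lock U lock]: least fixpoint, start Z0 = Sat(lock) = {1}, add states in Sat(¬lock) with some successor in Z. Z1 = {0, 1}; Z2 = {0, 1, 3}; fixed.
Sat(E[¬lock U lock]) = {0, 1, 3}

{0, 1, 3}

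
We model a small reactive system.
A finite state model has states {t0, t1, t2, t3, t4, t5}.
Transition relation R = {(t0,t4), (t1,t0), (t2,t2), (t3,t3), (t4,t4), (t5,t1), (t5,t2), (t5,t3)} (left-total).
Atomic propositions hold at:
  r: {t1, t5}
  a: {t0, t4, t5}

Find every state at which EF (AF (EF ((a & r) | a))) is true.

Sat(a & r) = {t5}
Sat((a & r) | a) = {t0, t4, t5}
EF ((a & r) | a): least fixpoint, start Z0 = {t0, t4, t5}, add states with some successor in Z. Z1 = {t0, t1, t4, t5}; fixed.
Sat(EF ((a & r) | a)) = {t0, t1, t4, t5}
AF (EF ((a & r) | a)): least fixpoint, start Z0 = {t0, t1, t4, t5}, add states with every successor in Z. Already a fixed point.
Sat(AF (EF ((a & r) | a))) = {t0, t1, t4, t5}
EF (AF (EF ((a & r) | a))): least fixpoint, start Z0 = {t0, t1, t4, t5}, add states with some successor in Z. Already a fixed point.
Sat(EF (AF (EF ((a & r) | a)))) = {t0, t1, t4, t5}

{t0, t1, t4, t5}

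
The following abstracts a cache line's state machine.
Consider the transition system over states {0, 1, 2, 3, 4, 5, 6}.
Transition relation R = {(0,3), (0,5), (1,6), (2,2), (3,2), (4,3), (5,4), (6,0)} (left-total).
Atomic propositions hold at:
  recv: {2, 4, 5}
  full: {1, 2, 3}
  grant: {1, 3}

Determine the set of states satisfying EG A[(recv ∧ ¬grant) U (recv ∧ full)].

Sat(¬grant) = {0, 2, 4, 5, 6}
Sat(recv ∧ ¬grant) = {2, 4, 5}
Sat(recv ∧ full) = {2}
A[(recv ∧ ¬grant) U (recv ∧ full)]: least fixpoint, start Z0 = Sat((recv ∧ full)) = {2}, add states in Sat(recv ∧ ¬grant) with every successor in Z. Already a fixed point.
Sat(A[(recv ∧ ¬grant) U (recv ∧ full)]) = {2}
EG A[(recv ∧ ¬grant) U (recv ∧ full)]: greatest fixpoint, start Z0 = {2}, keep only states in Sat with some successor in Z. Already a fixed point.
Sat(EG A[(recv ∧ ¬grant) U (recv ∧ full)]) = {2}

{2}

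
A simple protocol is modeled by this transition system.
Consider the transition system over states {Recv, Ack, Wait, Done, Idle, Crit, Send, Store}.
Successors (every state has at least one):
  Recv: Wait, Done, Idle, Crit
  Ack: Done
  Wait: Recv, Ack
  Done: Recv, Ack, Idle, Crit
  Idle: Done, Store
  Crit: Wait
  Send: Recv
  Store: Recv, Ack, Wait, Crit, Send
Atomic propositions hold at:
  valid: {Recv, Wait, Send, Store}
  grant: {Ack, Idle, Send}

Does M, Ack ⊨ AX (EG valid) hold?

EG valid: greatest fixpoint, start Z0 = {Recv, Wait, Send, Store}, keep only states in Sat with some successor in Z. Already a fixed point.
Sat(EG valid) = {Recv, Wait, Send, Store}
Sat(AX (EG valid)) = {s : every successor in {Recv, Wait, Send, Store}} = {Crit, Send}
Ack ∉ Sat(AX (EG valid)) = {Crit, Send}, so the formula does not hold at Ack.

No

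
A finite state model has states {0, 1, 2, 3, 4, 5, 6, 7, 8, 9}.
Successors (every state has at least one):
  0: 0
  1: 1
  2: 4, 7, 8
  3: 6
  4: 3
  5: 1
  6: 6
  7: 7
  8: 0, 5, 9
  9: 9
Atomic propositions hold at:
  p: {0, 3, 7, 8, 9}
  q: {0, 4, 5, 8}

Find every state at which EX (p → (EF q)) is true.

{0, 1, 2, 3, 5, 6, 8}

EF q: least fixpoint, start Z0 = {0, 4, 5, 8}, add states with some successor in Z. Z1 = {0, 2, 4, 5, 8}; fixed.
Sat(EF q) = {0, 2, 4, 5, 8}
Sat(p → (EF q)) = {0, 1, 2, 4, 5, 6, 8}
Sat(EX (p → (EF q))) = {s : some successor in {0, 1, 2, 4, 5, 6, 8}} = {0, 1, 2, 3, 5, 6, 8}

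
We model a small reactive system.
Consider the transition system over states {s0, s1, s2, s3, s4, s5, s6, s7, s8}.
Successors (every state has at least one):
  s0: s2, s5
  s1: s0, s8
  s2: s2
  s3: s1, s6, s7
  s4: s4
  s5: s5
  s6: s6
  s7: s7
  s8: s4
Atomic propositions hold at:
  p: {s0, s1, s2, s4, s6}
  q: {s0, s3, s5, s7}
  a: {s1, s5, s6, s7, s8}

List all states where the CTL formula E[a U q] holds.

{s0, s1, s3, s5, s7}

E[a U q]: least fixpoint, start Z0 = Sat(q) = {s0, s3, s5, s7}, add states in Sat(a) with some successor in Z. Z1 = {s0, s1, s3, s5, s7}; fixed.
Sat(E[a U q]) = {s0, s1, s3, s5, s7}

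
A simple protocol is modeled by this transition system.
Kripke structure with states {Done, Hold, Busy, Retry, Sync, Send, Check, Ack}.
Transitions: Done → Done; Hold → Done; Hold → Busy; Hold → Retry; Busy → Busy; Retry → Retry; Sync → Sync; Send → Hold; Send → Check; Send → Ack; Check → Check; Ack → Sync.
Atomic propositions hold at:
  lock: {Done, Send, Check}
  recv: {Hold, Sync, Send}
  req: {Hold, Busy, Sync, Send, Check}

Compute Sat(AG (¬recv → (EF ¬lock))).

{Busy, Retry, Sync, Ack}

Sat(¬recv) = {Done, Busy, Retry, Check, Ack}
Sat(¬lock) = {Hold, Busy, Retry, Sync, Ack}
EF ¬lock: least fixpoint, start Z0 = {Hold, Busy, Retry, Sync, Ack}, add states with some successor in Z. Z1 = {Hold, Busy, Retry, Sync, Send, Ack}; fixed.
Sat(EF ¬lock) = {Hold, Busy, Retry, Sync, Send, Ack}
Sat(¬recv → (EF ¬lock)) = {Hold, Busy, Retry, Sync, Send, Ack}
AG (¬recv → (EF ¬lock)): greatest fixpoint, start Z0 = {Hold, Busy, Retry, Sync, Send, Ack}, keep only states in Sat with every successor in Z. Z1 = {Busy, Retry, Sync, Ack}; fixed.
Sat(AG (¬recv → (EF ¬lock))) = {Busy, Retry, Sync, Ack}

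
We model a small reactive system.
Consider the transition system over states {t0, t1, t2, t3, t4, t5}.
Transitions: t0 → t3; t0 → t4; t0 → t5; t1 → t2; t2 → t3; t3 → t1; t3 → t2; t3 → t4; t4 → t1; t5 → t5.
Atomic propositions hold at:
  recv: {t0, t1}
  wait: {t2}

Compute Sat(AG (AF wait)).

{t1, t2, t3, t4}

AF wait: least fixpoint, start Z0 = {t2}, add states with every successor in Z. Z1 = {t1, t2}; Z2 = {t1, t2, t4}; Z3 = {t1, t2, t3, t4}; fixed.
Sat(AF wait) = {t1, t2, t3, t4}
AG (AF wait): greatest fixpoint, start Z0 = {t1, t2, t3, t4}, keep only states in Sat with every successor in Z. Already a fixed point.
Sat(AG (AF wait)) = {t1, t2, t3, t4}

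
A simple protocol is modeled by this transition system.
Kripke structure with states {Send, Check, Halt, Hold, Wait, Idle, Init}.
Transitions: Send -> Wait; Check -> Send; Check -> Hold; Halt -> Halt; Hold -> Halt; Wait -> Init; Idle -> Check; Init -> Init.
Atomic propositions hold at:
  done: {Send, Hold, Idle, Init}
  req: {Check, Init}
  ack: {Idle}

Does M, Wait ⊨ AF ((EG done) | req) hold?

Yes

EG done: greatest fixpoint, start Z0 = {Send, Hold, Idle, Init}, keep only states in Sat with some successor in Z. Z1 = {Init}; fixed.
Sat(EG done) = {Init}
Sat((EG done) | req) = {Check, Init}
AF ((EG done) | req): least fixpoint, start Z0 = {Check, Init}, add states with every successor in Z. Z1 = {Check, Wait, Idle, Init}; Z2 = {Send, Check, Wait, Idle, Init}; fixed.
Sat(AF ((EG done) | req)) = {Send, Check, Wait, Idle, Init}
Wait ∈ Sat(AF ((EG done) | req)) = {Send, Check, Wait, Idle, Init}, so the formula holds at Wait.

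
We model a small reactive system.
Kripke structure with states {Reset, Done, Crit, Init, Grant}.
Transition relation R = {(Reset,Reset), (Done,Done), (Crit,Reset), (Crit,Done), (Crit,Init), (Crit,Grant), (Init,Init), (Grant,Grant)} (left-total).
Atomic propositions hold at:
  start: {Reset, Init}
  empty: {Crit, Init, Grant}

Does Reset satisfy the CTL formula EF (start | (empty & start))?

Yes

Sat(empty & start) = {Init}
Sat(start | (empty & start)) = {Reset, Init}
EF (start | (empty & start)): least fixpoint, start Z0 = {Reset, Init}, add states with some successor in Z. Z1 = {Reset, Crit, Init}; fixed.
Sat(EF (start | (empty & start))) = {Reset, Crit, Init}
Reset ∈ Sat(EF (start | (empty & start))) = {Reset, Crit, Init}, so the formula holds at Reset.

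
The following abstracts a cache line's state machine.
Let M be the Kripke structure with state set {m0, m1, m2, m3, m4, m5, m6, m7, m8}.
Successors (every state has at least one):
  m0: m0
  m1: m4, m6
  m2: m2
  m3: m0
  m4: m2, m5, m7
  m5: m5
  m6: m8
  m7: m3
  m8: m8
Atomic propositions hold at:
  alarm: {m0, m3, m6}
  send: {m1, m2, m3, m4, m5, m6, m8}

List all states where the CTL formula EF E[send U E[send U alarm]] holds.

E[send U alarm]: least fixpoint, start Z0 = Sat(alarm) = {m0, m3, m6}, add states in Sat(send) with some successor in Z. Z1 = {m0, m1, m3, m6}; fixed.
Sat(E[send U alarm]) = {m0, m1, m3, m6}
E[send U E[send U alarm]]: least fixpoint, start Z0 = Sat(E[send U alarm]) = {m0, m1, m3, m6}, add states in Sat(send) with some successor in Z. Already a fixed point.
Sat(E[send U E[send U alarm]]) = {m0, m1, m3, m6}
EF E[send U E[send U alarm]]: least fixpoint, start Z0 = {m0, m1, m3, m6}, add states with some successor in Z. Z1 = {m0, m1, m3, m6, m7}; Z2 = {m0, m1, m3, m4, m6, m7}; fixed.
Sat(EF E[send U E[send U alarm]]) = {m0, m1, m3, m4, m6, m7}

{m0, m1, m3, m4, m6, m7}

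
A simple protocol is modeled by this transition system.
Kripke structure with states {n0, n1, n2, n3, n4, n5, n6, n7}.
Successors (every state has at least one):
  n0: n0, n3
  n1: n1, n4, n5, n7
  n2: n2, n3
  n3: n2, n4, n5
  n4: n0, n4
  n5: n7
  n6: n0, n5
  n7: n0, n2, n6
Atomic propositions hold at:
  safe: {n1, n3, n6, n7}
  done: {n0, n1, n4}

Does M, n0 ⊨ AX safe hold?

Sat(AX safe) = {s : every successor in {n1, n3, n6, n7}} = {n5}
n0 ∉ Sat(AX safe) = {n5}, so the formula does not hold at n0.

No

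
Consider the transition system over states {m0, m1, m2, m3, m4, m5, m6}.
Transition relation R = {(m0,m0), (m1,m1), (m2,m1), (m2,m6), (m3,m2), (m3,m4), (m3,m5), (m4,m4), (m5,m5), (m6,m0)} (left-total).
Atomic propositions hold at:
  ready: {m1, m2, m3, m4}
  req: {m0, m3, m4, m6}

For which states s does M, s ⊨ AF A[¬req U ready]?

{m1, m2, m3, m4}

Sat(¬req) = {m1, m2, m5}
A[¬req U ready]: least fixpoint, start Z0 = Sat(ready) = {m1, m2, m3, m4}, add states in Sat(¬req) with every successor in Z. Already a fixed point.
Sat(A[¬req U ready]) = {m1, m2, m3, m4}
AF A[¬req U ready]: least fixpoint, start Z0 = {m1, m2, m3, m4}, add states with every successor in Z. Already a fixed point.
Sat(AF A[¬req U ready]) = {m1, m2, m3, m4}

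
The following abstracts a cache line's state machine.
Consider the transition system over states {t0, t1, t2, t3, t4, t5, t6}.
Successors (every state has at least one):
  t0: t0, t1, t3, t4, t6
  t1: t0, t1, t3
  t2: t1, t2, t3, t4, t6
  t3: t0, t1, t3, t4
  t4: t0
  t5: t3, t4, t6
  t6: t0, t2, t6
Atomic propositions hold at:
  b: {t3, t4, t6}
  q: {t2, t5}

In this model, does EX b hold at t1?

Sat(EX b) = {s : some successor in {t3, t4, t6}} = {t0, t1, t2, t3, t5, t6}
t1 ∈ Sat(EX b) = {t0, t1, t2, t3, t5, t6}, so the formula holds at t1.

Yes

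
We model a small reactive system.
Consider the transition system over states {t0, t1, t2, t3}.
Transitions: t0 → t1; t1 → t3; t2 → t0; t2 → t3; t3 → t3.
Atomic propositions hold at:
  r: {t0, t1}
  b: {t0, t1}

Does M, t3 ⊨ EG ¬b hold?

Sat(¬b) = {t2, t3}
EG ¬b: greatest fixpoint, start Z0 = {t2, t3}, keep only states in Sat with some successor in Z. Already a fixed point.
Sat(EG ¬b) = {t2, t3}
t3 ∈ Sat(EG ¬b) = {t2, t3}, so the formula holds at t3.

Yes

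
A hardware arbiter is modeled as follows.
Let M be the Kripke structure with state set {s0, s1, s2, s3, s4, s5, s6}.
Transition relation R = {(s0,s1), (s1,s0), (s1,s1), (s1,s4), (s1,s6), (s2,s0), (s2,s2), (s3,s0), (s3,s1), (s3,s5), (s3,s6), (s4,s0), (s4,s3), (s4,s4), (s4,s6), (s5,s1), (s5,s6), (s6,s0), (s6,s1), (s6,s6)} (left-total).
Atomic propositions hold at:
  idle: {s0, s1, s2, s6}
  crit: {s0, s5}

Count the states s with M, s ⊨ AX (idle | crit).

Sat(idle | crit) = {s0, s1, s2, s5, s6}
Sat(AX (idle | crit)) = {s : every successor in {s0, s1, s2, s5, s6}} = {s0, s2, s3, s5, s6}
|Sat(AX (idle | crit))| = |{s0, s2, s3, s5, s6}| = 5.

5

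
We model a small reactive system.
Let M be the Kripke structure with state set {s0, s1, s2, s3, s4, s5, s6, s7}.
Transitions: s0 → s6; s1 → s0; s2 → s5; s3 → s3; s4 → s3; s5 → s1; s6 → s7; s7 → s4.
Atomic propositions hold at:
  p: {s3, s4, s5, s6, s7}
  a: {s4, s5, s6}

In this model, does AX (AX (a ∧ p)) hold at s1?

Sat(a ∧ p) = {s4, s5, s6}
Sat(AX (a ∧ p)) = {s : every successor in {s4, s5, s6}} = {s0, s2, s7}
Sat(AX (AX (a ∧ p))) = {s : every successor in {s0, s2, s7}} = {s1, s6}
s1 ∈ Sat(AX (AX (a ∧ p))) = {s1, s6}, so the formula holds at s1.

Yes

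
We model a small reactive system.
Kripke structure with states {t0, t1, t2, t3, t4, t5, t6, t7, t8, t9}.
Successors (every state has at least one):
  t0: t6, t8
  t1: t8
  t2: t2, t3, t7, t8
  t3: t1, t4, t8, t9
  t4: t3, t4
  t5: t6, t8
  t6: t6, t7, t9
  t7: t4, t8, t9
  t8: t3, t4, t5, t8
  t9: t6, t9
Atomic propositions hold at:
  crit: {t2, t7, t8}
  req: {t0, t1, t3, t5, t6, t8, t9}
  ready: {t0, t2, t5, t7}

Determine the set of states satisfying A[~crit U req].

Sat(~crit) = {t0, t1, t3, t4, t5, t6, t9}
A[~crit U req]: least fixpoint, start Z0 = Sat(req) = {t0, t1, t3, t5, t6, t8, t9}, add states in Sat(~crit) with every successor in Z. Already a fixed point.
Sat(A[~crit U req]) = {t0, t1, t3, t5, t6, t8, t9}

{t0, t1, t3, t5, t6, t8, t9}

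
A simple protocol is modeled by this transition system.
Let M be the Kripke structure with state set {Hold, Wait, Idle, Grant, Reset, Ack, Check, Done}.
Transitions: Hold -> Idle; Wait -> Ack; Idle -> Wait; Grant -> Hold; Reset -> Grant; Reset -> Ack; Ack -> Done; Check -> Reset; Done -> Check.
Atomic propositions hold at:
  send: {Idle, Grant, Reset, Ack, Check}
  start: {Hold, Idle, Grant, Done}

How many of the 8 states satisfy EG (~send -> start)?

4

Sat(~send) = {Hold, Wait, Done}
Sat(~send -> start) = {Hold, Idle, Grant, Reset, Ack, Check, Done}
EG (~send -> start): greatest fixpoint, start Z0 = {Hold, Idle, Grant, Reset, Ack, Check, Done}, keep only states in Sat with some successor in Z. Z1 = {Hold, Grant, Reset, Ack, Check, Done}; Z2 = {Grant, Reset, Ack, Check, Done}; Z3 = {Reset, Ack, Check, Done}; fixed.
Sat(EG (~send -> start)) = {Reset, Ack, Check, Done}
|Sat(EG (~send -> start))| = |{Reset, Ack, Check, Done}| = 4.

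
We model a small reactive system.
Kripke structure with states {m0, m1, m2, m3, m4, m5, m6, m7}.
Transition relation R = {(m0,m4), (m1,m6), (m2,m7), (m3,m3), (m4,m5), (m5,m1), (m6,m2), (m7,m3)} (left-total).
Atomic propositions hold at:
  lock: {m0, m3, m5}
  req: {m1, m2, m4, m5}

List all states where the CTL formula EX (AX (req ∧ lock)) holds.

Sat(req ∧ lock) = {m5}
Sat(AX (req ∧ lock)) = {s : every successor in {m5}} = {m4}
Sat(EX (AX (req ∧ lock))) = {s : some successor in {m4}} = {m0}

{m0}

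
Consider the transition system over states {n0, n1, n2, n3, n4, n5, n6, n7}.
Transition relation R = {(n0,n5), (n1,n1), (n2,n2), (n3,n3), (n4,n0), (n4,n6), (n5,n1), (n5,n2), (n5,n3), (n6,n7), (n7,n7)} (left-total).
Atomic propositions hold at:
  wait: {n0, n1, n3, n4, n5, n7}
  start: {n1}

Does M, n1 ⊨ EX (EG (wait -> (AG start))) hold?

AG start: greatest fixpoint, start Z0 = {n1}, keep only states in Sat with every successor in Z. Already a fixed point.
Sat(AG start) = {n1}
Sat(wait -> (AG start)) = {n1, n2, n6}
EG (wait -> (AG start)): greatest fixpoint, start Z0 = {n1, n2, n6}, keep only states in Sat with some successor in Z. Z1 = {n1, n2}; fixed.
Sat(EG (wait -> (AG start))) = {n1, n2}
Sat(EX (EG (wait -> (AG start)))) = {s : some successor in {n1, n2}} = {n1, n2, n5}
n1 ∈ Sat(EX (EG (wait -> (AG start)))) = {n1, n2, n5}, so the formula holds at n1.

Yes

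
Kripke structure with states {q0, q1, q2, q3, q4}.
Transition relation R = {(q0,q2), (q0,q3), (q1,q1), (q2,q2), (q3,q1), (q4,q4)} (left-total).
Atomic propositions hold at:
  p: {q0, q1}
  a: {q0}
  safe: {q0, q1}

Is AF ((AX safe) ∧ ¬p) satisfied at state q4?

No

Sat(AX safe) = {s : every successor in {q0, q1}} = {q1, q3}
Sat(¬p) = {q2, q3, q4}
Sat((AX safe) ∧ ¬p) = {q3}
AF ((AX safe) ∧ ¬p): least fixpoint, start Z0 = {q3}, add states with every successor in Z. Already a fixed point.
Sat(AF ((AX safe) ∧ ¬p)) = {q3}
q4 ∉ Sat(AF ((AX safe) ∧ ¬p)) = {q3}, so the formula does not hold at q4.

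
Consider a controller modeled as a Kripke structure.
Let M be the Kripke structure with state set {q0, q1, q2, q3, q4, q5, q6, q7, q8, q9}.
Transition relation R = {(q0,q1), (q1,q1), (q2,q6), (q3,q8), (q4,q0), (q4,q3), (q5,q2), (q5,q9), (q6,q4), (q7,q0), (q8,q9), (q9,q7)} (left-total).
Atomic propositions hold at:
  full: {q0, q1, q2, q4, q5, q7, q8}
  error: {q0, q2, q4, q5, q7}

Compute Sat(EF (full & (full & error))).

{q0, q2, q3, q4, q5, q6, q7, q8, q9}

Sat(full & error) = {q0, q2, q4, q5, q7}
Sat(full & (full & error)) = {q0, q2, q4, q5, q7}
EF (full & (full & error)): least fixpoint, start Z0 = {q0, q2, q4, q5, q7}, add states with some successor in Z. Z1 = {q0, q2, q4, q5, q6, q7, q9}; Z2 = {q0, q2, q4, q5, q6, q7, q8, q9}; Z3 = {q0, q2, q3, q4, q5, q6, q7, q8, q9}; fixed.
Sat(EF (full & (full & error))) = {q0, q2, q3, q4, q5, q6, q7, q8, q9}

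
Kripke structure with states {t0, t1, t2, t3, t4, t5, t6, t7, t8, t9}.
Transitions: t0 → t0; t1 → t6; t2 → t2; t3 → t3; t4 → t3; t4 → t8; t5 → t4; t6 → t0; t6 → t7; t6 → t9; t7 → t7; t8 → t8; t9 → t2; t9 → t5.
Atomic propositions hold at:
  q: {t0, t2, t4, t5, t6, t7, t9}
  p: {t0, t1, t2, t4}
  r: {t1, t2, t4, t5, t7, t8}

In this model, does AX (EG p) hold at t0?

Yes

EG p: greatest fixpoint, start Z0 = {t0, t1, t2, t4}, keep only states in Sat with some successor in Z. Z1 = {t0, t2}; fixed.
Sat(EG p) = {t0, t2}
Sat(AX (EG p)) = {s : every successor in {t0, t2}} = {t0, t2}
t0 ∈ Sat(AX (EG p)) = {t0, t2}, so the formula holds at t0.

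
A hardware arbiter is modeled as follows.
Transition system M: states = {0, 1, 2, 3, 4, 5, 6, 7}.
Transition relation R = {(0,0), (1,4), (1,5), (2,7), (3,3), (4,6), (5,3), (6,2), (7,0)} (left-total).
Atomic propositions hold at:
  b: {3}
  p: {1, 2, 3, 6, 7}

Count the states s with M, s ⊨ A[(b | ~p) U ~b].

7

Sat(~p) = {0, 4, 5}
Sat(b | ~p) = {0, 3, 4, 5}
Sat(~b) = {0, 1, 2, 4, 5, 6, 7}
A[(b | ~p) U ~b]: least fixpoint, start Z0 = Sat(~b) = {0, 1, 2, 4, 5, 6, 7}, add states in Sat(b | ~p) with every successor in Z. Already a fixed point.
Sat(A[(b | ~p) U ~b]) = {0, 1, 2, 4, 5, 6, 7}
|Sat(A[(b | ~p) U ~b])| = |{0, 1, 2, 4, 5, 6, 7}| = 7.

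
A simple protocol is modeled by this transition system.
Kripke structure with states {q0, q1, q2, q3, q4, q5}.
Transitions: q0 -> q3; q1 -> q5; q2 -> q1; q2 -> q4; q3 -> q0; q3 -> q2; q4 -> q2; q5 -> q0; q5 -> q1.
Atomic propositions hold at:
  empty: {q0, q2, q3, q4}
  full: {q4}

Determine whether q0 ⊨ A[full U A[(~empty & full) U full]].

Sat(~empty) = {q1, q5}
Sat(~empty & full) = ∅
A[(~empty & full) U full]: least fixpoint, start Z0 = Sat(full) = {q4}, add states in Sat(~empty & full) with every successor in Z. Already a fixed point.
Sat(A[(~empty & full) U full]) = {q4}
A[full U A[(~empty & full) U full]]: least fixpoint, start Z0 = Sat(A[(~empty & full) U full]) = {q4}, add states in Sat(full) with every successor in Z. Already a fixed point.
Sat(A[full U A[(~empty & full) U full]]) = {q4}
q0 ∉ Sat(A[full U A[(~empty & full) U full]]) = {q4}, so the formula does not hold at q0.

No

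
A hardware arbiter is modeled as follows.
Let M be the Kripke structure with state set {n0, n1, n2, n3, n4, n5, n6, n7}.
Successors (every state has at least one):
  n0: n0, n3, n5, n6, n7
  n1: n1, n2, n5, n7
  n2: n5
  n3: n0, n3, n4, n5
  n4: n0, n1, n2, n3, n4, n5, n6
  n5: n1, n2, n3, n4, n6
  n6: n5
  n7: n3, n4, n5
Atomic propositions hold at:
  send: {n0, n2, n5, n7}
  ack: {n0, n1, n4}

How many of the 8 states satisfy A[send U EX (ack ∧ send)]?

Sat(ack ∧ send) = {n0}
Sat(EX (ack ∧ send)) = {s : some successor in {n0}} = {n0, n3, n4}
A[send U EX (ack ∧ send)]: least fixpoint, start Z0 = Sat(EX (ack ∧ send)) = {n0, n3, n4}, add states in Sat(send) with every successor in Z. Already a fixed point.
Sat(A[send U EX (ack ∧ send)]) = {n0, n3, n4}
|Sat(A[send U EX (ack ∧ send)])| = |{n0, n3, n4}| = 3.

3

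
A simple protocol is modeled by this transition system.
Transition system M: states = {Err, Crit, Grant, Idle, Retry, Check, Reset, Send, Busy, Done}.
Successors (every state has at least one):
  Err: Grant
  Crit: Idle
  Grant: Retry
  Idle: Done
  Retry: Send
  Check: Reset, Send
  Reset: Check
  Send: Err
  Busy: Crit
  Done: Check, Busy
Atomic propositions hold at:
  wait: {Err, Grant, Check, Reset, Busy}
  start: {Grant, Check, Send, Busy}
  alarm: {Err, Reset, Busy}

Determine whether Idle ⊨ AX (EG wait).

No

EG wait: greatest fixpoint, start Z0 = {Err, Grant, Check, Reset, Busy}, keep only states in Sat with some successor in Z. Z1 = {Err, Check, Reset}; Z2 = {Check, Reset}; fixed.
Sat(EG wait) = {Check, Reset}
Sat(AX (EG wait)) = {s : every successor in {Check, Reset}} = {Reset}
Idle ∉ Sat(AX (EG wait)) = {Reset}, so the formula does not hold at Idle.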